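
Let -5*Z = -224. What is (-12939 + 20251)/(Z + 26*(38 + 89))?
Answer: 18280/8367 ≈ 2.1848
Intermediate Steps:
Z = 224/5 (Z = -⅕*(-224) = 224/5 ≈ 44.800)
(-12939 + 20251)/(Z + 26*(38 + 89)) = (-12939 + 20251)/(224/5 + 26*(38 + 89)) = 7312/(224/5 + 26*127) = 7312/(224/5 + 3302) = 7312/(16734/5) = 7312*(5/16734) = 18280/8367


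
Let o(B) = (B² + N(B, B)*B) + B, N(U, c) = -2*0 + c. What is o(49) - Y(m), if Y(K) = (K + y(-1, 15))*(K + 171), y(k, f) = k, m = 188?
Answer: -62282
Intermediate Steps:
N(U, c) = c (N(U, c) = 0 + c = c)
o(B) = B + 2*B² (o(B) = (B² + B*B) + B = (B² + B²) + B = 2*B² + B = B + 2*B²)
Y(K) = (-1 + K)*(171 + K) (Y(K) = (K - 1)*(K + 171) = (-1 + K)*(171 + K))
o(49) - Y(m) = 49*(1 + 2*49) - (-171 + 188² + 170*188) = 49*(1 + 98) - (-171 + 35344 + 31960) = 49*99 - 1*67133 = 4851 - 67133 = -62282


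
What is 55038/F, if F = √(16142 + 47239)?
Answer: 18346*√63381/21127 ≈ 218.62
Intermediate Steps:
F = √63381 ≈ 251.76
55038/F = 55038/(√63381) = 55038*(√63381/63381) = 18346*√63381/21127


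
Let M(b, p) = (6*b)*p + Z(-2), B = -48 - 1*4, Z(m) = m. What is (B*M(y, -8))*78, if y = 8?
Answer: 1565616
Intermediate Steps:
B = -52 (B = -48 - 4 = -52)
M(b, p) = -2 + 6*b*p (M(b, p) = (6*b)*p - 2 = 6*b*p - 2 = -2 + 6*b*p)
(B*M(y, -8))*78 = -52*(-2 + 6*8*(-8))*78 = -52*(-2 - 384)*78 = -52*(-386)*78 = 20072*78 = 1565616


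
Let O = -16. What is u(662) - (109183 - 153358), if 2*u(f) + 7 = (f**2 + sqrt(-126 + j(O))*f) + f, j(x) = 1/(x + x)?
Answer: 527249/2 + 331*I*sqrt(8066)/8 ≈ 2.6362e+5 + 3715.9*I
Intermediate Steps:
j(x) = 1/(2*x)
u(f) = -7/2 + f/2 + f**2/2 + I*f*sqrt(8066)/16 (u(f) = -7/2 + ((f**2 + sqrt(-126 + (1/2)/(-16))*f) + f)/2 = -7/2 + ((f**2 + sqrt(-126 + (1/2)*(-1/16))*f) + f)/2 = -7/2 + ((f**2 + sqrt(-126 - 1/32)*f) + f)/2 = -7/2 + ((f**2 + sqrt(-4033/32)*f) + f)/2 = -7/2 + ((f**2 + (I*sqrt(8066)/8)*f) + f)/2 = -7/2 + ((f**2 + I*f*sqrt(8066)/8) + f)/2 = -7/2 + (f + f**2 + I*f*sqrt(8066)/8)/2 = -7/2 + (f/2 + f**2/2 + I*f*sqrt(8066)/16) = -7/2 + f/2 + f**2/2 + I*f*sqrt(8066)/16)
u(662) - (109183 - 153358) = (-7/2 + (1/2)*662 + (1/2)*662**2 + (1/16)*I*662*sqrt(8066)) - (109183 - 153358) = (-7/2 + 331 + (1/2)*438244 + 331*I*sqrt(8066)/8) - 1*(-44175) = (-7/2 + 331 + 219122 + 331*I*sqrt(8066)/8) + 44175 = (438899/2 + 331*I*sqrt(8066)/8) + 44175 = 527249/2 + 331*I*sqrt(8066)/8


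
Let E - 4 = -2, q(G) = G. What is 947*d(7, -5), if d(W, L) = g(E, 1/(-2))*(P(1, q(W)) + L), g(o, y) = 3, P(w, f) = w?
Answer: -11364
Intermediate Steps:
E = 2 (E = 4 - 2 = 2)
d(W, L) = 3 + 3*L (d(W, L) = 3*(1 + L) = 3 + 3*L)
947*d(7, -5) = 947*(3 + 3*(-5)) = 947*(3 - 15) = 947*(-12) = -11364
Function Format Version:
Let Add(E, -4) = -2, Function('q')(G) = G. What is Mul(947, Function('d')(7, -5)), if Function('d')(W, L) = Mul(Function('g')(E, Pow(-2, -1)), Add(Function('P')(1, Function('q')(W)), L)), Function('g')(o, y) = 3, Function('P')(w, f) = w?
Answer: -11364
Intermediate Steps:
E = 2 (E = Add(4, -2) = 2)
Function('d')(W, L) = Add(3, Mul(3, L)) (Function('d')(W, L) = Mul(3, Add(1, L)) = Add(3, Mul(3, L)))
Mul(947, Function('d')(7, -5)) = Mul(947, Add(3, Mul(3, -5))) = Mul(947, Add(3, -15)) = Mul(947, -12) = -11364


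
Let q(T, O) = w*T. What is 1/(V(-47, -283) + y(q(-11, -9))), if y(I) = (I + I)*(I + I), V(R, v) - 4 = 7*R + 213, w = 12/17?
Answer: 289/37328 ≈ 0.0077422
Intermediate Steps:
w = 12/17 (w = 12*(1/17) = 12/17 ≈ 0.70588)
V(R, v) = 217 + 7*R (V(R, v) = 4 + (7*R + 213) = 4 + (213 + 7*R) = 217 + 7*R)
q(T, O) = 12*T/17
y(I) = 4*I² (y(I) = (2*I)*(2*I) = 4*I²)
1/(V(-47, -283) + y(q(-11, -9))) = 1/((217 + 7*(-47)) + 4*((12/17)*(-11))²) = 1/((217 - 329) + 4*(-132/17)²) = 1/(-112 + 4*(17424/289)) = 1/(-112 + 69696/289) = 1/(37328/289) = 289/37328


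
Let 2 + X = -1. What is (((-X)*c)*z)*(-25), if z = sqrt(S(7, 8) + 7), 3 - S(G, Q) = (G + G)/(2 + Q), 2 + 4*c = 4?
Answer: -15*sqrt(215)/2 ≈ -109.97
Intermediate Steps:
c = 1/2 (c = -1/2 + (1/4)*4 = -1/2 + 1 = 1/2 ≈ 0.50000)
S(G, Q) = 3 - 2*G/(2 + Q) (S(G, Q) = 3 - (G + G)/(2 + Q) = 3 - 2*G/(2 + Q))
X = -3 (X = -2 - 1 = -3)
z = sqrt(215)/5 (z = sqrt((6 - 2*7 + 3*8)/(2 + 8) + 7) = sqrt((6 - 14 + 24)/10 + 7) = sqrt((1/10)*16 + 7) = sqrt(8/5 + 7) = sqrt(43/5) = sqrt(215)/5 ≈ 2.9326)
(((-X)*c)*z)*(-25) = ((-1*(-3)*(1/2))*(sqrt(215)/5))*(-25) = ((3*(1/2))*(sqrt(215)/5))*(-25) = (3*(sqrt(215)/5)/2)*(-25) = (3*sqrt(215)/10)*(-25) = -15*sqrt(215)/2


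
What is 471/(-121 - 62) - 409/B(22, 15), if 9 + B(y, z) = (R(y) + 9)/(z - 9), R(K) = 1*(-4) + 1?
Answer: 23693/488 ≈ 48.551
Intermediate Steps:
R(K) = -3 (R(K) = -4 + 1 = -3)
B(y, z) = -9 + 6/(-9 + z) (B(y, z) = -9 + (-3 + 9)/(z - 9) = -9 + 6/(-9 + z))
471/(-121 - 62) - 409/B(22, 15) = 471/(-121 - 62) - 409*(-9 + 15)/(3*(29 - 3*15)) = 471/(-183) - 409*2/(29 - 45) = 471*(-1/183) - 409/(3*(1/6)*(-16)) = -157/61 - 409/(-8) = -157/61 - 409*(-1/8) = -157/61 + 409/8 = 23693/488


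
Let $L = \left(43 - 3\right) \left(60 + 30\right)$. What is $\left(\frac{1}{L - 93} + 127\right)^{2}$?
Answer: $\frac{198372252100}{12299049} \approx 16129.0$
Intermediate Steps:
$L = 3600$ ($L = 40 \cdot 90 = 3600$)
$\left(\frac{1}{L - 93} + 127\right)^{2} = \left(\frac{1}{3600 - 93} + 127\right)^{2} = \left(\frac{1}{3507} + 127\right)^{2} = \left(\frac{445390}{3507}\right)^{2} = \frac{198372252100}{12299049}$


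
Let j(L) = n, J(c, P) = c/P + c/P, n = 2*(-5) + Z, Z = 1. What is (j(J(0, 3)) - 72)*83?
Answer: -6723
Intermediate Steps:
n = -9 (n = 2*(-5) + 1 = -10 + 1 = -9)
J(c, P) = 2*c/P
j(L) = -9
(j(J(0, 3)) - 72)*83 = (-9 - 72)*83 = -81*83 = -6723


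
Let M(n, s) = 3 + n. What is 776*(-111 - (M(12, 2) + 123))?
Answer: -193224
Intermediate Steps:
776*(-111 - (M(12, 2) + 123)) = 776*(-111 - ((3 + 12) + 123)) = 776*(-111 - (15 + 123)) = 776*(-111 - 1*138) = 776*(-111 - 138) = 776*(-249) = -193224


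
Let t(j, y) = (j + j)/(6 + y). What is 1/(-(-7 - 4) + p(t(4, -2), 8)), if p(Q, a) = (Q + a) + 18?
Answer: 1/39 ≈ 0.025641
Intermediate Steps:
t(j, y) = 2*j/(6 + y) (t(j, y) = (2*j)/(6 + y) = 2*j/(6 + y))
p(Q, a) = 18 + Q + a
1/(-(-7 - 4) + p(t(4, -2), 8)) = 1/(-(-7 - 4) + (18 + 2*4/(6 - 2) + 8)) = 1/(-1*(-11) + (18 + 2*4/4 + 8)) = 1/(11 + (18 + 2*4*(¼) + 8)) = 1/(11 + (18 + 2 + 8)) = 1/(11 + 28) = 1/39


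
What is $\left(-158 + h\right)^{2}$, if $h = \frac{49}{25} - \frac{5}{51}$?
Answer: $\frac{39631253776}{1625625} \approx 24379.0$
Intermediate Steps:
$h = \frac{2374}{1275}$ ($h = 49 \cdot \frac{1}{25} - \frac{5}{51} = \frac{49}{25} - \frac{5}{51} = \frac{2374}{1275} \approx 1.862$)
$\left(-158 + h\right)^{2} = \left(-158 + \frac{2374}{1275}\right)^{2} = \left(- \frac{199076}{1275}\right)^{2} = \frac{39631253776}{1625625}$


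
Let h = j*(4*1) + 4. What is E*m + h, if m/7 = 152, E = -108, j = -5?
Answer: -114928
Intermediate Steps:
h = -16 (h = -20 + 4 = -16)
m = 1064 (m = 7*152 = 1064)
E*m + h = -108*1064 - 16 = -114912 - 16 = -114928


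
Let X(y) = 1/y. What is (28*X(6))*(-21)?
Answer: -98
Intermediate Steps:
(28*X(6))*(-21) = (28/6)*(-21) = (28*(1/6))*(-21) = (14/3)*(-21) = -98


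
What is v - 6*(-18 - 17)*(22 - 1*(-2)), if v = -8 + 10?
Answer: 5042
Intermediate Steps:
v = 2
v - 6*(-18 - 17)*(22 - 1*(-2)) = 2 - 6*(-18 - 17)*(22 - 1*(-2)) = 2 - (-210)*(22 + 2) = 2 - (-210)*24 = 2 - 6*(-840) = 2 + 5040 = 5042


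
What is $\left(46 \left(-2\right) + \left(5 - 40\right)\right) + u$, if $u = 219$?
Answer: $92$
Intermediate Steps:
$\left(46 \left(-2\right) + \left(5 - 40\right)\right) + u = \left(46 \left(-2\right) + \left(5 - 40\right)\right) + 219 = \left(-92 + \left(5 - 40\right)\right) + 219 = \left(-92 - 35\right) + 219 = -127 + 219 = 92$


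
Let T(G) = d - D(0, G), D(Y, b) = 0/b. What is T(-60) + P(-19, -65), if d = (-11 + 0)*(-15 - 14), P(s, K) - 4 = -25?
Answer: 298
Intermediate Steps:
P(s, K) = -21 (P(s, K) = 4 - 25 = -21)
D(Y, b) = 0
d = 319 (d = -11*(-29) = 319)
T(G) = 319 (T(G) = 319 - 1*0 = 319 + 0 = 319)
T(-60) + P(-19, -65) = 319 - 21 = 298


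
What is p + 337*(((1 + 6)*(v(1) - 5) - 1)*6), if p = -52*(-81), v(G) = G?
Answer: -54426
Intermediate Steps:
p = 4212
p + 337*(((1 + 6)*(v(1) - 5) - 1)*6) = 4212 + 337*(((1 + 6)*(1 - 5) - 1)*6) = 4212 + 337*((7*(-4) - 1)*6) = 4212 + 337*((-28 - 1)*6) = 4212 + 337*(-29*6) = 4212 + 337*(-174) = 4212 - 58638 = -54426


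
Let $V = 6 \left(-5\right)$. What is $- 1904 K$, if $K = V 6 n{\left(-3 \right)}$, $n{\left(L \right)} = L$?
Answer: $-1028160$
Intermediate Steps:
$V = -30$
$K = 540$ ($K = \left(-30\right) 6 \left(-3\right) = \left(-180\right) \left(-3\right) = 540$)
$- 1904 K = \left(-1904\right) 540 = -1028160$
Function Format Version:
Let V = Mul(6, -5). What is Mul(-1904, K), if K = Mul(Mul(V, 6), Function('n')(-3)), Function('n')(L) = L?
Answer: -1028160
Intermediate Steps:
V = -30
K = 540 (K = Mul(Mul(-30, 6), -3) = Mul(-180, -3) = 540)
Mul(-1904, K) = Mul(-1904, 540) = -1028160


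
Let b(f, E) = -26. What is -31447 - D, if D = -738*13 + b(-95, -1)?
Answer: -21827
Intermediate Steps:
D = -9620 (D = -738*13 - 26 = -9594 - 26 = -9620)
-31447 - D = -31447 - 1*(-9620) = -31447 + 9620 = -21827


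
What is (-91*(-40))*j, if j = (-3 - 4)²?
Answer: 178360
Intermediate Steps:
j = 49 (j = (-7)² = 49)
(-91*(-40))*j = -91*(-40)*49 = 3640*49 = 178360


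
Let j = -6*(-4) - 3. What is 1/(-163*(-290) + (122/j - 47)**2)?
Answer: 441/21594295 ≈ 2.0422e-5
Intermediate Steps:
j = 21 (j = 24 - 3 = 21)
1/(-163*(-290) + (122/j - 47)**2) = 1/(-163*(-290) + (122/21 - 47)**2) = 1/(47270 + (122*(1/21) - 47)**2) = 1/(47270 + (122/21 - 47)**2) = 1/(47270 + (-865/21)**2) = 1/(47270 + 748225/441) = 1/(21594295/441) = 441/21594295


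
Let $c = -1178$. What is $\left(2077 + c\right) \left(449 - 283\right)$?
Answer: $149234$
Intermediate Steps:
$\left(2077 + c\right) \left(449 - 283\right) = \left(2077 - 1178\right) \left(449 - 283\right) = 899 \cdot 166 = 149234$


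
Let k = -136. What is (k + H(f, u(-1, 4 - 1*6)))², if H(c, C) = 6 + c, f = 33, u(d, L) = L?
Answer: 9409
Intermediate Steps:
(k + H(f, u(-1, 4 - 1*6)))² = (-136 + (6 + 33))² = (-136 + 39)² = (-97)² = 9409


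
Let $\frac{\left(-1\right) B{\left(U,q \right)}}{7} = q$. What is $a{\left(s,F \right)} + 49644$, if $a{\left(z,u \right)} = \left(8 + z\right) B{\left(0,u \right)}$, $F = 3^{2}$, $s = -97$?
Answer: $55251$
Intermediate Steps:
$B{\left(U,q \right)} = - 7 q$
$F = 9$
$a{\left(z,u \right)} = - 7 u \left(8 + z\right)$ ($a{\left(z,u \right)} = \left(8 + z\right) \left(- 7 u\right) = - 7 u \left(8 + z\right)$)
$a{\left(s,F \right)} + 49644 = \left(-7\right) 9 \left(8 - 97\right) + 49644 = \left(-7\right) 9 \left(-89\right) + 49644 = 5607 + 49644 = 55251$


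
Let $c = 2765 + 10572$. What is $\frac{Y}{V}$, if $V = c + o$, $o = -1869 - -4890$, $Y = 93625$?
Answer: $\frac{93625}{16358} \approx 5.7235$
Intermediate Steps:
$c = 13337$
$o = 3021$ ($o = -1869 + 4890 = 3021$)
$V = 16358$ ($V = 13337 + 3021 = 16358$)
$\frac{Y}{V} = \frac{93625}{16358}$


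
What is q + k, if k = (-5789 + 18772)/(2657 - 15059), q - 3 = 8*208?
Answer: 20661151/12402 ≈ 1666.0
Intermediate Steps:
q = 1667 (q = 3 + 8*208 = 3 + 1664 = 1667)
k = -12983/12402 (k = 12983/(-12402) = 12983*(-1/12402) = -12983/12402 ≈ -1.0468)
q + k = 1667 - 12983/12402 = 20661151/12402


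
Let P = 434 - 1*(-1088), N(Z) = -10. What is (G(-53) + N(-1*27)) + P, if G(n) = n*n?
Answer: 4321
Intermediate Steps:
G(n) = n²
P = 1522 (P = 434 + 1088 = 1522)
(G(-53) + N(-1*27)) + P = ((-53)² - 10) + 1522 = (2809 - 10) + 1522 = 2799 + 1522 = 4321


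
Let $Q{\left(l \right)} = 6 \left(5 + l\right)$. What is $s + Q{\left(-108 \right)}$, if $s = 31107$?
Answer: $30489$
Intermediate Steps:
$Q{\left(l \right)} = 30 + 6 l$
$s + Q{\left(-108 \right)} = 31107 + \left(30 + 6 \left(-108\right)\right) = 31107 + \left(30 - 648\right) = 31107 - 618 = 30489$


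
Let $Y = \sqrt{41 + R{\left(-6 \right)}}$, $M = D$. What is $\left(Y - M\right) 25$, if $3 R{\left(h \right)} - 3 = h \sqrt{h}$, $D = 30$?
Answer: $-750 + 25 \sqrt{42 - 2 i \sqrt{6}} \approx -587.71 - 9.4331 i$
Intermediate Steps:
$M = 30$
$R{\left(h \right)} = 1 + \frac{h^{\frac{3}{2}}}{3}$ ($R{\left(h \right)} = 1 + \frac{h \sqrt{h}}{3} = 1 + \frac{h^{\frac{3}{2}}}{3}$)
$Y = \sqrt{42 - 2 i \sqrt{6}}$ ($Y = \sqrt{41 + \left(1 + \frac{\left(-6\right)^{\frac{3}{2}}}{3}\right)} = \sqrt{41 + \left(1 + \frac{\left(-6\right) i \sqrt{6}}{3}\right)} = \sqrt{41 + \left(1 - 2 i \sqrt{6}\right)} = \sqrt{42 - 2 i \sqrt{6}} \approx 6.4917 - 0.37733 i$)
$\left(Y - M\right) 25 = \left(\sqrt{42 - 2 i \sqrt{6}} - 30\right) 25 = \left(-30 + \sqrt{42 - 2 i \sqrt{6}}\right) 25 = -750 + 25 \sqrt{42 - 2 i \sqrt{6}}$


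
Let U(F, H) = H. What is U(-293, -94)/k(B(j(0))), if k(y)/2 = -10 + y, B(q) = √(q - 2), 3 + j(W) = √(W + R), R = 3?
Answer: 94/(20 - 2*I*√(5 - √3)) ≈ 4.5513 + 0.82275*I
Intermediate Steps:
j(W) = -3 + √(3 + W) (j(W) = -3 + √(W + 3) = -3 + √(3 + W))
B(q) = √(-2 + q)
k(y) = -20 + 2*y (k(y) = 2*(-10 + y) = -20 + 2*y)
U(-293, -94)/k(B(j(0))) = -94/(-20 + 2*√(-2 + (-3 + √(3 + 0)))) = -94/(-20 + 2*√(-2 + (-3 + √3))) = -94/(-20 + 2*√(-5 + √3))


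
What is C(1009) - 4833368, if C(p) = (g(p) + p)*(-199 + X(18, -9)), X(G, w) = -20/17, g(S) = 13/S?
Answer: -86371335186/17153 ≈ -5.0354e+6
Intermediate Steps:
X(G, w) = -20/17 (X(G, w) = -20*1/17 = -20/17)
C(p) = -44239/(17*p) - 3403*p/17 (C(p) = (13/p + p)*(-199 - 20/17) = (p + 13/p)*(-3403/17) = -44239/(17*p) - 3403*p/17)
C(1009) - 4833368 = (3403/17)*(-13 - 1*1009²)/1009 - 4833368 = (3403/17)*(1/1009)*(-13 - 1*1018081) - 4833368 = (3403/17)*(1/1009)*(-13 - 1018081) - 4833368 = (3403/17)*(1/1009)*(-1018094) - 4833368 = -3464573882/17153 - 4833368 = -86371335186/17153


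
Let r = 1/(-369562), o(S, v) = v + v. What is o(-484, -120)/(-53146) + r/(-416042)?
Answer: 18450397659053/4085686802399092 ≈ 0.0045159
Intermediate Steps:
o(S, v) = 2*v
r = -1/369562 ≈ -2.7059e-6
o(-484, -120)/(-53146) + r/(-416042) = (2*(-120))/(-53146) - 1/369562/(-416042) = -240*(-1/53146) - 1/369562*(-1/416042) = 120/26573 + 1/153753313604 = 18450397659053/4085686802399092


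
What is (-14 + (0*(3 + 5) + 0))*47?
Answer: -658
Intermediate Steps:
(-14 + (0*(3 + 5) + 0))*47 = (-14 + (0*8 + 0))*47 = (-14 + (0 + 0))*47 = (-14 + 0)*47 = -14*47 = -658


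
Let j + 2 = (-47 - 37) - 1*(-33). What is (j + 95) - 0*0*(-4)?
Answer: 42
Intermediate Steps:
j = -53 (j = -2 + ((-47 - 37) - 1*(-33)) = -2 + (-84 + 33) = -2 - 51 = -53)
(j + 95) - 0*0*(-4) = (-53 + 95) - 0*0*(-4) = 42 - 0*(-4) = 42 - 1*0 = 42 + 0 = 42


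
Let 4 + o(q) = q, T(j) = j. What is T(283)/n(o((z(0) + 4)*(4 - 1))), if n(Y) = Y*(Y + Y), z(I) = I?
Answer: 283/128 ≈ 2.2109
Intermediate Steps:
o(q) = -4 + q
n(Y) = 2*Y**2 (n(Y) = Y*(2*Y) = 2*Y**2)
T(283)/n(o((z(0) + 4)*(4 - 1))) = 283/((2*(-4 + (0 + 4)*(4 - 1))**2)) = 283/((2*(-4 + 4*3)**2)) = 283/((2*(-4 + 12)**2)) = 283/((2*8**2)) = 283/((2*64)) = 283/128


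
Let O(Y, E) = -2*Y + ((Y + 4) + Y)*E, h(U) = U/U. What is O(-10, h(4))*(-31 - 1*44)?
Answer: -300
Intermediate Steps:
h(U) = 1
O(Y, E) = -2*Y + E*(4 + 2*Y) (O(Y, E) = -2*Y + ((4 + Y) + Y)*E = -2*Y + (4 + 2*Y)*E = -2*Y + E*(4 + 2*Y))
O(-10, h(4))*(-31 - 1*44) = (-2*(-10) + 4*1 + 2*1*(-10))*(-31 - 1*44) = (20 + 4 - 20)*(-31 - 44) = 4*(-75) = -300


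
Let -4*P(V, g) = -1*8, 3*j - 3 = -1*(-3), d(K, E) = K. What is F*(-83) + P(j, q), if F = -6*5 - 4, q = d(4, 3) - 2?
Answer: 2824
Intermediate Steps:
j = 2 (j = 1 + (-1*(-3))/3 = 1 + (1/3)*3 = 1 + 1 = 2)
q = 2 (q = 4 - 2 = 2)
P(V, g) = 2 (P(V, g) = -(-1)*8/4 = -1/4*(-8) = 2)
F = -34 (F = -30 - 4 = -34)
F*(-83) + P(j, q) = -34*(-83) + 2 = 2822 + 2 = 2824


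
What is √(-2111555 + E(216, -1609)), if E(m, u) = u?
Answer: 6*I*√58699 ≈ 1453.7*I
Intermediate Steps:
√(-2111555 + E(216, -1609)) = √(-2111555 - 1609) = √(-2113164) = 6*I*√58699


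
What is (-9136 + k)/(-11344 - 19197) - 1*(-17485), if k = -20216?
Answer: 534038737/30541 ≈ 17486.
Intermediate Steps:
(-9136 + k)/(-11344 - 19197) - 1*(-17485) = (-9136 - 20216)/(-11344 - 19197) - 1*(-17485) = -29352/(-30541) + 17485 = -29352*(-1/30541) + 17485 = 29352/30541 + 17485 = 534038737/30541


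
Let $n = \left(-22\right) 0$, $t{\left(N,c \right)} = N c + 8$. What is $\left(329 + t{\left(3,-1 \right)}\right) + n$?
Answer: $334$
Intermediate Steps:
$t{\left(N,c \right)} = 8 + N c$
$n = 0$
$\left(329 + t{\left(3,-1 \right)}\right) + n = \left(329 + \left(8 + 3 \left(-1\right)\right)\right) + 0 = \left(329 + \left(8 - 3\right)\right) + 0 = \left(329 + 5\right) + 0 = 334 + 0 = 334$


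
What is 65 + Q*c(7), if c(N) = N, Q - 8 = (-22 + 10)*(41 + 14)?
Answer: -4499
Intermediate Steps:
Q = -652 (Q = 8 + (-22 + 10)*(41 + 14) = 8 - 12*55 = 8 - 660 = -652)
65 + Q*c(7) = 65 - 652*7 = 65 - 4564 = -4499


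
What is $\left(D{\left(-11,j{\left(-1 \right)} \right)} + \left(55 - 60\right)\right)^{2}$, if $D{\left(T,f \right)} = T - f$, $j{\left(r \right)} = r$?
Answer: $225$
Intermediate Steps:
$\left(D{\left(-11,j{\left(-1 \right)} \right)} + \left(55 - 60\right)\right)^{2} = \left(\left(-11 - -1\right) + \left(55 - 60\right)\right)^{2} = \left(\left(-11 + 1\right) - 5\right)^{2} = \left(-10 - 5\right)^{2} = \left(-15\right)^{2} = 225$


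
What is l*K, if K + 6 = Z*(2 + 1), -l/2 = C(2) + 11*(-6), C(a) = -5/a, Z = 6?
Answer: 1644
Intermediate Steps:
l = 137 (l = -2*(-5/2 + 11*(-6)) = -2*(-5*½ - 66) = -2*(-5/2 - 66) = -2*(-137/2) = 137)
K = 12 (K = -6 + 6*(2 + 1) = -6 + 6*3 = -6 + 18 = 12)
l*K = 137*12 = 1644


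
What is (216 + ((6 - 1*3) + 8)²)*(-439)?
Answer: -147943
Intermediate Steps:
(216 + ((6 - 1*3) + 8)²)*(-439) = (216 + ((6 - 3) + 8)²)*(-439) = (216 + (3 + 8)²)*(-439) = (216 + 11²)*(-439) = (216 + 121)*(-439) = 337*(-439) = -147943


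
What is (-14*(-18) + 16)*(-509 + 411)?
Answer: -26264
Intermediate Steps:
(-14*(-18) + 16)*(-509 + 411) = (252 + 16)*(-98) = 268*(-98) = -26264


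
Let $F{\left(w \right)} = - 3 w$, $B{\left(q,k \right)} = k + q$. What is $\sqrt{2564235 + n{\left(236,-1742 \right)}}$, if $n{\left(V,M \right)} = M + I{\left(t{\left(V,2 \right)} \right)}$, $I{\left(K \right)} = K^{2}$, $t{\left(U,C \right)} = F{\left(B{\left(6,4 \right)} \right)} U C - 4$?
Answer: $\sqrt{203181389} \approx 14254.0$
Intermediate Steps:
$t{\left(U,C \right)} = -4 - 30 C U$ ($t{\left(U,C \right)} = - 3 \left(4 + 6\right) U C - 4 = \left(-3\right) 10 U C - 4 = - 30 U C - 4 = - 30 C U - 4 = -4 - 30 C U$)
$n{\left(V,M \right)} = M + \left(-4 - 60 V\right)^{2}$
$\sqrt{2564235 + n{\left(236,-1742 \right)}} = \sqrt{2564235 - \left(1742 - 16 \left(1 + 15 \cdot 236\right)^{2}\right)} = \sqrt{2564235 - \left(1742 - 16 \left(1 + 3540\right)^{2}\right)} = \sqrt{2564235 - \left(1742 - 16 \cdot 3541^{2}\right)} = \sqrt{2564235 + \left(-1742 + 16 \cdot 12538681\right)} = \sqrt{2564235 + \left(-1742 + 200618896\right)} = \sqrt{2564235 + 200617154} = \sqrt{203181389}$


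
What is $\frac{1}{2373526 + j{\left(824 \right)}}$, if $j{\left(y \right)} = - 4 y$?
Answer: $\frac{1}{2370230} \approx 4.219 \cdot 10^{-7}$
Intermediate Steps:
$\frac{1}{2373526 + j{\left(824 \right)}} = \frac{1}{2373526 - 3296} = \frac{1}{2370230}$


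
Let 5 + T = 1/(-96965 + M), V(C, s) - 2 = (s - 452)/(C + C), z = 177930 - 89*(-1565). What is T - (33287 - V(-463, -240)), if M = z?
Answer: -3394696510537/101975750 ≈ -33289.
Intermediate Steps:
z = 317215 (z = 177930 - 1*(-139285) = 177930 + 139285 = 317215)
M = 317215
V(C, s) = 2 + (-452 + s)/(2*C) (V(C, s) = 2 + (s - 452)/(C + C) = 2 + (-452 + s)/((2*C)) = 2 + (-452 + s)*(1/(2*C)) = 2 + (-452 + s)/(2*C))
T = -1101249/220250 (T = -5 + 1/(-96965 + 317215) = -5 + 1/220250 = -1101249/220250 ≈ -5.0000)
T - (33287 - V(-463, -240)) = -1101249/220250 - (33287 - (-452 - 240 + 4*(-463))/(2*(-463))) = -1101249/220250 - (33287 - (-1)*(-452 - 240 - 1852)/(2*463)) = -1101249/220250 - (33287 - (-1)*(-2544)/(2*463)) = -1101249/220250 - (33287 - 1*1272/463) = -1101249/220250 - (33287 - 1272/463) = -1101249/220250 - 1*15410609/463 = -1101249/220250 - 15410609/463 = -3394696510537/101975750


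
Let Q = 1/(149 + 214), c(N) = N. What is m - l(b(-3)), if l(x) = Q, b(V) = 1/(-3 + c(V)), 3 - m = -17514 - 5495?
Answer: 8353355/363 ≈ 23012.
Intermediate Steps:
m = 23012 (m = 3 - (-17514 - 5495) = 3 - 1*(-23009) = 3 + 23009 = 23012)
b(V) = 1/(-3 + V)
Q = 1/363 ≈ 0.0027548
l(x) = 1/363
m - l(b(-3)) = 23012 - 1*1/363 = 23012 - 1/363 = 8353355/363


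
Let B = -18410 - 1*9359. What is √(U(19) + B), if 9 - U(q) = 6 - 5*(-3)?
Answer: I*√27781 ≈ 166.68*I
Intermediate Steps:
B = -27769 (B = -18410 - 9359 = -27769)
U(q) = -12 (U(q) = 9 - (6 - 5*(-3)) = 9 - (6 + 15) = 9 - 1*21 = 9 - 21 = -12)
√(U(19) + B) = √(-12 - 27769) = √(-27781) = I*√27781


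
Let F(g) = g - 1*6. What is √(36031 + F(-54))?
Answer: √35971 ≈ 189.66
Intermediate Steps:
F(g) = -6 + g (F(g) = g - 6 = -6 + g)
√(36031 + F(-54)) = √(36031 + (-6 - 54)) = √(36031 - 60) = √35971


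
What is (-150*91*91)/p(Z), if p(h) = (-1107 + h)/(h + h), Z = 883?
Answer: 78344175/8 ≈ 9.7930e+6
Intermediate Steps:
p(h) = (-1107 + h)/(2*h) (p(h) = (-1107 + h)/((2*h)) = (-1107 + h)*(1/(2*h)) = (-1107 + h)/(2*h))
(-150*91*91)/p(Z) = (-150*91*91)/(((½)*(-1107 + 883)/883)) = (-13650*91)/(((½)*(1/883)*(-224))) = -1242150/(-112/883) = -1242150*(-883/112) = 78344175/8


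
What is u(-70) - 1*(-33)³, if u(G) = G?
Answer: 35867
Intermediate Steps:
u(-70) - 1*(-33)³ = -70 - 1*(-33)³ = -70 - 1*(-35937) = -70 + 35937 = 35867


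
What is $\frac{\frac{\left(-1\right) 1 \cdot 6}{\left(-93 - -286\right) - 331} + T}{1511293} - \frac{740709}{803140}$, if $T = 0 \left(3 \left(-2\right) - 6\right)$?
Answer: $- \frac{25746850711811}{27916936780460} \approx -0.92227$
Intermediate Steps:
$T = 0$ ($T = 0 \left(-6 - 6\right) = 0 \left(-12\right) = 0$)
$\frac{\frac{\left(-1\right) 1 \cdot 6}{\left(-93 - -286\right) - 331} + T}{1511293} - \frac{740709}{803140} = \frac{\frac{\left(-1\right) 1 \cdot 6}{\left(-93 - -286\right) - 331} + 0}{1511293} - \frac{740709}{803140} = \left(\frac{\left(-1\right) 6}{\left(-93 + 286\right) - 331} + 0\right) \frac{1}{1511293} - \frac{740709}{803140} = \left(- \frac{6}{193 - 331} + 0\right) \frac{1}{1511293} - \frac{740709}{803140} = \left(- \frac{6}{-138} + 0\right) \frac{1}{1511293} - \frac{740709}{803140} = \left(\left(-6\right) \left(- \frac{1}{138}\right) + 0\right) \frac{1}{1511293} - \frac{740709}{803140} = \left(\frac{1}{23} + 0\right) \frac{1}{1511293} - \frac{740709}{803140} = \frac{1}{23} \cdot \frac{1}{1511293} - \frac{740709}{803140} = \frac{1}{34759739} - \frac{740709}{803140} = - \frac{25746850711811}{27916936780460}$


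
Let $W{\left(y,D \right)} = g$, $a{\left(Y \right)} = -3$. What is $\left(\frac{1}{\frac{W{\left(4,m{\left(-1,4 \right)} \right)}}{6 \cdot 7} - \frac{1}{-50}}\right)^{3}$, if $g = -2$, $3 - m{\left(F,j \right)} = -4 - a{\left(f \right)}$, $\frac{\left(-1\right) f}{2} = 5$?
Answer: $- \frac{1157625000}{24389} \approx -47465.0$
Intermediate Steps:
$f = -10$ ($f = \left(-2\right) 5 = -10$)
$m{\left(F,j \right)} = 4$ ($m{\left(F,j \right)} = 3 - \left(-4 - -3\right) = 3 - \left(-4 + 3\right) = 3 - -1 = 3 + 1 = 4$)
$W{\left(y,D \right)} = -2$
$\left(\frac{1}{\frac{W{\left(4,m{\left(-1,4 \right)} \right)}}{6 \cdot 7} - \frac{1}{-50}}\right)^{3} = \left(\frac{1}{- \frac{2}{6 \cdot 7} - \frac{1}{-50}}\right)^{3} = \left(\frac{1}{- \frac{2}{42} - - \frac{1}{50}}\right)^{3} = \left(\frac{1}{\left(-2\right) \frac{1}{42} + \frac{1}{50}}\right)^{3} = \left(\frac{1}{- \frac{1}{21} + \frac{1}{50}}\right)^{3} = \left(\frac{1}{- \frac{29}{1050}}\right)^{3} = \left(- \frac{1050}{29}\right)^{3} = - \frac{1157625000}{24389}$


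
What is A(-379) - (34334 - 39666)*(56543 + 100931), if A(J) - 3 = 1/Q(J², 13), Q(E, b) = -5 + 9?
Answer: 3358605485/4 ≈ 8.3965e+8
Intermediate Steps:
Q(E, b) = 4
A(J) = 13/4 (A(J) = 3 + 1/4 = 3 + ¼ = 13/4)
A(-379) - (34334 - 39666)*(56543 + 100931) = 13/4 - (34334 - 39666)*(56543 + 100931) = 13/4 - (-5332)*157474 = 13/4 - 1*(-839651368) = 13/4 + 839651368 = 3358605485/4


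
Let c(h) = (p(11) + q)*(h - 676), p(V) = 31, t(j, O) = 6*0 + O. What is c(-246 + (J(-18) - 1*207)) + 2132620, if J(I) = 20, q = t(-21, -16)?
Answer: 2115985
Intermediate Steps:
t(j, O) = O (t(j, O) = 0 + O = O)
q = -16
c(h) = -10140 + 15*h (c(h) = (31 - 16)*(h - 676) = 15*(-676 + h) = -10140 + 15*h)
c(-246 + (J(-18) - 1*207)) + 2132620 = (-10140 + 15*(-246 + (20 - 1*207))) + 2132620 = (-10140 + 15*(-246 + (20 - 207))) + 2132620 = (-10140 + 15*(-246 - 187)) + 2132620 = (-10140 + 15*(-433)) + 2132620 = (-10140 - 6495) + 2132620 = -16635 + 2132620 = 2115985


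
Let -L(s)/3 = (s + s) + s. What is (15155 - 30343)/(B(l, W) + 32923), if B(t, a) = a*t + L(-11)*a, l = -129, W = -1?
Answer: -15188/32953 ≈ -0.46090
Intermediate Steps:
L(s) = -9*s (L(s) = -3*((s + s) + s) = -3*(2*s + s) = -9*s)
B(t, a) = 99*a + a*t (B(t, a) = a*t + (-9*(-11))*a = a*t + 99*a = 99*a + a*t)
(15155 - 30343)/(B(l, W) + 32923) = (15155 - 30343)/(-(99 - 129) + 32923) = -15188/(-1*(-30) + 32923) = -15188/(30 + 32923) = -15188/32953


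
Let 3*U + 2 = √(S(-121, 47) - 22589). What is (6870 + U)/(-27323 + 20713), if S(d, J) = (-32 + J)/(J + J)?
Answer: -10304/9915 - I*√199594994/1864020 ≈ -1.0392 - 0.0075792*I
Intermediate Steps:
S(d, J) = (-32 + J)/(2*J) (S(d, J) = (-32 + J)/((2*J)) = (-32 + J)*(1/(2*J)) = (-32 + J)/(2*J))
U = -⅔ + I*√199594994/282 (U = -⅔ + √((½)*(-32 + 47)/47 - 22589)/3 = -⅔ + √((½)*(1/47)*15 - 22589)/3 = -⅔ + √(15/94 - 22589)/3 = -⅔ + √(-2123351/94)/3 = -⅔ + (I*√199594994/94)/3 = -⅔ + I*√199594994/282 ≈ -0.66667 + 50.099*I)
(6870 + U)/(-27323 + 20713) = (6870 + (-⅔ + I*√199594994/282))/(-27323 + 20713) = (20608/3 + I*√199594994/282)/(-6610) = (20608/3 + I*√199594994/282)*(-1/6610) = -10304/9915 - I*√199594994/1864020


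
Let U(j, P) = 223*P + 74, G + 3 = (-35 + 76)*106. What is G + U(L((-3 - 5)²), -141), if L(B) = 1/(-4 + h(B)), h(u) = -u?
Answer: -27026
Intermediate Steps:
L(B) = 1/(-4 - B)
G = 4343 (G = -3 + (-35 + 76)*106 = -3 + 41*106 = -3 + 4346 = 4343)
U(j, P) = 74 + 223*P
G + U(L((-3 - 5)²), -141) = 4343 + (74 + 223*(-141)) = 4343 + (74 - 31443) = 4343 - 31369 = -27026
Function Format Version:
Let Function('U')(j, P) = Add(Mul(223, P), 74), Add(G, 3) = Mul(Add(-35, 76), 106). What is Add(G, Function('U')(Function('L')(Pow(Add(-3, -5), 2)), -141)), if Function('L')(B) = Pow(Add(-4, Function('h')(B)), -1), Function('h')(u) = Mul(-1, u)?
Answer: -27026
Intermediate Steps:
Function('L')(B) = Pow(Add(-4, Mul(-1, B)), -1)
G = 4343 (G = Add(-3, Mul(Add(-35, 76), 106)) = Add(-3, Mul(41, 106)) = Add(-3, 4346) = 4343)
Function('U')(j, P) = Add(74, Mul(223, P))
Add(G, Function('U')(Function('L')(Pow(Add(-3, -5), 2)), -141)) = Add(4343, Add(74, Mul(223, -141))) = Add(4343, Add(74, -31443)) = Add(4343, -31369) = -27026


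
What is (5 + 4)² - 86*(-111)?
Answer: 9627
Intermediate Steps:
(5 + 4)² - 86*(-111) = 9² + 9546 = 81 + 9546 = 9627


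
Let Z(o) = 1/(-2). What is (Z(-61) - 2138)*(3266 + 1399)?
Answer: -19952205/2 ≈ -9.9761e+6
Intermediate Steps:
Z(o) = -1/2
(Z(-61) - 2138)*(3266 + 1399) = (-1/2 - 2138)*(3266 + 1399) = -4277/2*4665 = -19952205/2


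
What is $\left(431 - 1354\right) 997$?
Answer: $-920231$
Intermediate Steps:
$\left(431 - 1354\right) 997 = \left(-923\right) 997 = -920231$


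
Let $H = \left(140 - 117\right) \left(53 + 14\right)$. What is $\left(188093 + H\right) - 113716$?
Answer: $75918$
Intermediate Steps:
$H = 1541$ ($H = 23 \cdot 67 = 1541$)
$\left(188093 + H\right) - 113716 = \left(188093 + 1541\right) - 113716 = 189634 - 113716 = 75918$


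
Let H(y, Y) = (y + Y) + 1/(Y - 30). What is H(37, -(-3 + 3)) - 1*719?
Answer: -20461/30 ≈ -682.03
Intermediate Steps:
H(y, Y) = Y + y + 1/(-30 + Y) (H(y, Y) = (Y + y) + 1/(-30 + Y) = Y + y + 1/(-30 + Y))
H(37, -(-3 + 3)) - 1*719 = (1 + (-(-3 + 3))**2 - (-30)*(-3 + 3) - 30*37 - (-3 + 3)*37)/(-30 - (-3 + 3)) - 1*719 = (1 + (-1*0)**2 - (-30)*0 - 1110 - 1*0*37)/(-30 - 1*0) - 719 = (1 + 0**2 - 30*0 - 1110 + 0*37)/(-30 + 0) - 719 = (1 + 0 + 0 - 1110 + 0)/(-30) - 719 = -1/30*(-1109) - 719 = 1109/30 - 719 = -20461/30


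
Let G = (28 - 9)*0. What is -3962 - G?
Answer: -3962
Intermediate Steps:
G = 0 (G = 19*0 = 0)
-3962 - G = -3962 - 1*0 = -3962 + 0 = -3962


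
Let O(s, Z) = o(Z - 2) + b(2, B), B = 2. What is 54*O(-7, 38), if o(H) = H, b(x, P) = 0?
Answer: 1944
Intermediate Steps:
O(s, Z) = -2 + Z (O(s, Z) = (Z - 2) + 0 = (-2 + Z) + 0 = -2 + Z)
54*O(-7, 38) = 54*(-2 + 38) = 54*36 = 1944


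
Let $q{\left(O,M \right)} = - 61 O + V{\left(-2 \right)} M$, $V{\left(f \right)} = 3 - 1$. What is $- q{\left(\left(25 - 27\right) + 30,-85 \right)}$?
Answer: $1878$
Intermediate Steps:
$V{\left(f \right)} = 2$
$q{\left(O,M \right)} = - 61 O + 2 M$
$- q{\left(\left(25 - 27\right) + 30,-85 \right)} = - (- 61 \left(\left(25 - 27\right) + 30\right) + 2 \left(-85\right)) = - (- 61 \left(-2 + 30\right) - 170) = - (\left(-61\right) 28 - 170) = - (-1708 - 170) = \left(-1\right) \left(-1878\right) = 1878$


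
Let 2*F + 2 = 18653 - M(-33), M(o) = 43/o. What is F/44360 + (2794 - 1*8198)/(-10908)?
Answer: 938990527/1330666920 ≈ 0.70565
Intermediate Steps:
F = 307763/33 (F = -1 + (18653 - 43/(-33))/2 = -1 + (18653 - 43*(-1)/33)/2 = -1 + (18653 - 1*(-43/33))/2 = -1 + (18653 + 43/33)/2 = -1 + (½)*(615592/33) = -1 + 307796/33 = 307763/33 ≈ 9326.2)
F/44360 + (2794 - 1*8198)/(-10908) = (307763/33)/44360 + (2794 - 1*8198)/(-10908) = (307763/33)*(1/44360) + (2794 - 8198)*(-1/10908) = 307763/1463880 - 5404*(-1/10908) = 307763/1463880 + 1351/2727 = 938990527/1330666920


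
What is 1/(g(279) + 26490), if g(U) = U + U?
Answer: 1/27048 ≈ 3.6971e-5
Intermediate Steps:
g(U) = 2*U
1/(g(279) + 26490) = 1/(2*279 + 26490) = 1/(558 + 26490) = 1/27048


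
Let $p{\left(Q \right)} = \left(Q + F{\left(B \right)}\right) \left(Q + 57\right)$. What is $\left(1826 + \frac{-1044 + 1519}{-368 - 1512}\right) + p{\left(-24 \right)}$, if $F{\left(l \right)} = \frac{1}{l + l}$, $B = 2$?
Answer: $\frac{391791}{376} \approx 1042.0$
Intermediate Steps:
$F{\left(l \right)} = \frac{1}{2 l}$
$p{\left(Q \right)} = \left(57 + Q\right) \left(\frac{1}{4} + Q\right)$ ($p{\left(Q \right)} = \left(Q + \frac{1}{2 \cdot 2}\right) \left(Q + 57\right) = \left(Q + \frac{1}{2} \cdot \frac{1}{2}\right) \left(57 + Q\right) = \left(Q + \frac{1}{4}\right) \left(57 + Q\right) = \left(\frac{1}{4} + Q\right) \left(57 + Q\right) = \left(57 + Q\right) \left(\frac{1}{4} + Q\right)$)
$\left(1826 + \frac{-1044 + 1519}{-368 - 1512}\right) + p{\left(-24 \right)} = \left(1826 + \frac{-1044 + 1519}{-368 - 1512}\right) + \left(\frac{57}{4} + \left(-24\right)^{2} + \frac{229}{4} \left(-24\right)\right) = \left(1826 + \frac{475}{-1880}\right) + \left(\frac{57}{4} + 576 - 1374\right) = \left(1826 + 475 \left(- \frac{1}{1880}\right)\right) - \frac{3135}{4} = \left(1826 - \frac{95}{376}\right) - \frac{3135}{4} = \frac{686481}{376} - \frac{3135}{4} = \frac{391791}{376}$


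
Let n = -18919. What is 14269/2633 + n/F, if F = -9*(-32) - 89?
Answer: -46974196/523967 ≈ -89.651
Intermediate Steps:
F = 199 (F = 288 - 89 = 199)
14269/2633 + n/F = 14269/2633 - 18919/199 = -46974196/523967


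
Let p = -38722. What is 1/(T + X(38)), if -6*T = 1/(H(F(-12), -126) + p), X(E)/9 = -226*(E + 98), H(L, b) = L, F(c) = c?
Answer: -232404/64288524095 ≈ -3.6150e-6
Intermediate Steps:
X(E) = -199332 - 2034*E (X(E) = 9*(-226*(E + 98)) = 9*(-226*(98 + E)) = 9*(-22148 - 226*E) = -199332 - 2034*E)
T = 1/232404 (T = -1/(6*(-12 - 38722)) = -⅙/(-38734) = -⅙*(-1/38734) = 1/232404 ≈ 4.3028e-6)
1/(T + X(38)) = 1/(1/232404 + (-199332 - 2034*38)) = 1/(1/232404 + (-199332 - 77292)) = 1/(1/232404 - 276624) = 1/(-64288524095/232404) = -232404/64288524095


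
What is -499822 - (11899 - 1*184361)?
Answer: -327360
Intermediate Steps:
-499822 - (11899 - 1*184361) = -499822 - (11899 - 184361) = -499822 - 1*(-172462) = -499822 + 172462 = -327360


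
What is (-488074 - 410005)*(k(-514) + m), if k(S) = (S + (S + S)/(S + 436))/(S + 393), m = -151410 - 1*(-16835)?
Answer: 43870460928119/363 ≈ 1.2086e+11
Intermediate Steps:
m = -134575 (m = -151410 + 16835 = -134575)
k(S) = (S + 2*S/(436 + S))/(393 + S) (k(S) = (S + (2*S)/(436 + S))/(393 + S) = (S + 2*S/(436 + S))/(393 + S))
(-488074 - 410005)*(k(-514) + m) = (-488074 - 410005)*(-514*(438 - 514)/(171348 + (-514)² + 829*(-514)) - 134575) = -898079*(-514*(-76)/(171348 + 264196 - 426106) - 134575) = -898079*(-514*(-76)/9438 - 134575) = -898079*(-514*1/9438*(-76) - 134575) = -898079*(19532/4719 - 134575) = -898079*(-635039893/4719) = 43870460928119/363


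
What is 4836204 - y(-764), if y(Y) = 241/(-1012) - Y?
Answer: 4893465521/1012 ≈ 4.8354e+6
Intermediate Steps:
y(Y) = -241/1012 - Y (y(Y) = 241*(-1/1012) - Y = -241/1012 - Y)
4836204 - y(-764) = 4836204 - (-241/1012 - 1*(-764)) = 4836204 - (-241/1012 + 764) = 4836204 - 1*772927/1012 = 4836204 - 772927/1012 = 4893465521/1012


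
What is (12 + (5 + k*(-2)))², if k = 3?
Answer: 121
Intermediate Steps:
(12 + (5 + k*(-2)))² = (12 + (5 + 3*(-2)))² = (12 + (5 - 6))² = (12 - 1)² = 11² = 121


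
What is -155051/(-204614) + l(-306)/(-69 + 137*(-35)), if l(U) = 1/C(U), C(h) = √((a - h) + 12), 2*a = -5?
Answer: 155051/204614 - √1262/3069184 ≈ 0.75776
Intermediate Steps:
a = -5/2 (a = (½)*(-5) = -5/2 ≈ -2.5000)
C(h) = √(19/2 - h) (C(h) = √((-5/2 - h) + 12) = √(19/2 - h))
l(U) = 2/√(38 - 4*U) (l(U) = 1/(√(38 - 4*U)/2) = 2/√(38 - 4*U))
-155051/(-204614) + l(-306)/(-69 + 137*(-35)) = -155051/(-204614) + (√2/√(19 - 2*(-306)))/(-69 + 137*(-35)) = -155051*(-1/204614) + (√2/√(19 + 612))/(-69 - 4795) = 155051/204614 + (√2/√631)/(-4864) = 155051/204614 + (√2*(√631/631))*(-1/4864) = 155051/204614 + (√1262/631)*(-1/4864) = 155051/204614 - √1262/3069184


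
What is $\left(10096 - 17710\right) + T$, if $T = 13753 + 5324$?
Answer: $11463$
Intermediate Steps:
$T = 19077$
$\left(10096 - 17710\right) + T = \left(10096 - 17710\right) + 19077 = -7614 + 19077 = 11463$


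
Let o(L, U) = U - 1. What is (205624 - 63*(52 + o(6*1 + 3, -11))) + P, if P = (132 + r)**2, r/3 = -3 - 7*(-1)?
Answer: 223840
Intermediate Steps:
o(L, U) = -1 + U
r = 12 (r = 3*(-3 - 7*(-1)) = 3*(-3 + 7) = 3*4 = 12)
P = 20736 (P = (132 + 12)**2 = 144**2 = 20736)
(205624 - 63*(52 + o(6*1 + 3, -11))) + P = (205624 - 63*(52 + (-1 - 11))) + 20736 = (205624 - 63*(52 - 12)) + 20736 = (205624 - 63*40) + 20736 = (205624 - 2520) + 20736 = 203104 + 20736 = 223840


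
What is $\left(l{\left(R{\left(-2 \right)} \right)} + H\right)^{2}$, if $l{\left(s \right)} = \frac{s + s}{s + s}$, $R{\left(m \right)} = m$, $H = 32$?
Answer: $1089$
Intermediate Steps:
$l{\left(s \right)} = 1$ ($l{\left(s \right)} = \frac{2 s}{2 s} = 2 s \frac{1}{2 s} = 1$)
$\left(l{\left(R{\left(-2 \right)} \right)} + H\right)^{2} = \left(1 + 32\right)^{2} = 33^{2} = 1089$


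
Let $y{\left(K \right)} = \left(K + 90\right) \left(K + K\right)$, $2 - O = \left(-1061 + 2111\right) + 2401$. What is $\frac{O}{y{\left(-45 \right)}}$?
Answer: $\frac{3449}{4050} \approx 0.8516$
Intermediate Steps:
$O = -3449$ ($O = 2 - \left(\left(-1061 + 2111\right) + 2401\right) = 2 - \left(1050 + 2401\right) = 2 - 3451 = -3449$)
$y{\left(K \right)} = 2 K \left(90 + K\right)$ ($y{\left(K \right)} = \left(90 + K\right) 2 K = 2 K \left(90 + K\right)$)
$\frac{O}{y{\left(-45 \right)}} = - \frac{3449}{2 \left(-45\right) \left(90 - 45\right)} = - \frac{3449}{2 \left(-45\right) 45} = - \frac{3449}{-4050} = \left(-3449\right) \left(- \frac{1}{4050}\right) = \frac{3449}{4050}$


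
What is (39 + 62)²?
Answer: 10201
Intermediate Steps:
(39 + 62)² = 101² = 10201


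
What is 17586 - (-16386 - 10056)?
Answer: 44028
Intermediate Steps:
17586 - (-16386 - 10056) = 17586 - 1*(-26442) = 17586 + 26442 = 44028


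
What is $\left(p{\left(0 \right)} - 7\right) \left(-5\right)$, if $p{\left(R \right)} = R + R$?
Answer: $35$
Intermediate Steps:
$p{\left(R \right)} = 2 R$
$\left(p{\left(0 \right)} - 7\right) \left(-5\right) = \left(2 \cdot 0 - 7\right) \left(-5\right) = \left(0 - 7\right) \left(-5\right) = \left(-7\right) \left(-5\right) = 35$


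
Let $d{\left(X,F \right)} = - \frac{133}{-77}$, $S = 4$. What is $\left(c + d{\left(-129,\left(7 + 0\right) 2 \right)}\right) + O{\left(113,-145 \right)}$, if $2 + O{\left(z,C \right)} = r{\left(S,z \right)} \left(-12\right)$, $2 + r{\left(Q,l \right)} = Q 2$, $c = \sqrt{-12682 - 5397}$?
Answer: $- \frac{795}{11} + i \sqrt{18079} \approx -72.273 + 134.46 i$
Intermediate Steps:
$c = i \sqrt{18079}$ ($c = \sqrt{-18079} = i \sqrt{18079} \approx 134.46 i$)
$r{\left(Q,l \right)} = -2 + 2 Q$ ($r{\left(Q,l \right)} = -2 + Q 2 = -2 + 2 Q$)
$O{\left(z,C \right)} = -74$ ($O{\left(z,C \right)} = -2 + \left(-2 + 2 \cdot 4\right) \left(-12\right) = -2 + \left(-2 + 8\right) \left(-12\right) = -2 + 6 \left(-12\right) = -2 - 72 = -74$)
$d{\left(X,F \right)} = \frac{19}{11}$ ($d{\left(X,F \right)} = \left(-133\right) \left(- \frac{1}{77}\right) = \frac{19}{11}$)
$\left(c + d{\left(-129,\left(7 + 0\right) 2 \right)}\right) + O{\left(113,-145 \right)} = \left(i \sqrt{18079} + \frac{19}{11}\right) - 74 = \left(\frac{19}{11} + i \sqrt{18079}\right) - 74 = - \frac{795}{11} + i \sqrt{18079}$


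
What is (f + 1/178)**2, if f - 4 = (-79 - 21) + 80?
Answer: 8105409/31684 ≈ 255.82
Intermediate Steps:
f = -16 (f = 4 + ((-79 - 21) + 80) = 4 + (-100 + 80) = 4 - 20 = -16)
(f + 1/178)**2 = (-16 + 1/178)**2 = (-2847/178)**2 = 8105409/31684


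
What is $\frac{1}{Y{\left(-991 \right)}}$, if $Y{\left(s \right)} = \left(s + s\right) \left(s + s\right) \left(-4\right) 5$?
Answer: $- \frac{1}{78566480} \approx -1.2728 \cdot 10^{-8}$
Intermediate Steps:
$Y{\left(s \right)} = - 80 s^{2}$ ($Y{\left(s \right)} = 2 s 2 s \left(-4\right) 5 = 4 s^{2} \left(-4\right) 5 = - 16 s^{2} \cdot 5 = - 80 s^{2}$)
$\frac{1}{Y{\left(-991 \right)}} = \frac{1}{\left(-80\right) \left(-991\right)^{2}} = \frac{1}{\left(-80\right) 982081} = \frac{1}{-78566480} = - \frac{1}{78566480}$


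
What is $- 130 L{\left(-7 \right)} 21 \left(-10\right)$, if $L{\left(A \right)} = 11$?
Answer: $300300$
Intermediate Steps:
$- 130 L{\left(-7 \right)} 21 \left(-10\right) = \left(-130\right) 11 \cdot 21 \left(-10\right) = \left(-1430\right) \left(-210\right) = 300300$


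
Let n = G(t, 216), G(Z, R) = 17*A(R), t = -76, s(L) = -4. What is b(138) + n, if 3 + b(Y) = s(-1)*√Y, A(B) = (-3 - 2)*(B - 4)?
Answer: -18023 - 4*√138 ≈ -18070.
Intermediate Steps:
A(B) = 20 - 5*B (A(B) = -5*(-4 + B) = 20 - 5*B)
G(Z, R) = 340 - 85*R (G(Z, R) = 17*(20 - 5*R) = 340 - 85*R)
b(Y) = -3 - 4*√Y
n = -18020 (n = 340 - 85*216 = 340 - 18360 = -18020)
b(138) + n = (-3 - 4*√138) - 18020 = -18023 - 4*√138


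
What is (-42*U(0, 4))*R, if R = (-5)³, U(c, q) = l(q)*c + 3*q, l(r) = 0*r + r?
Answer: 63000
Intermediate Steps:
l(r) = r (l(r) = 0 + r = r)
U(c, q) = 3*q + c*q (U(c, q) = q*c + 3*q = c*q + 3*q = 3*q + c*q)
R = -125
(-42*U(0, 4))*R = -168*(3 + 0)*(-125) = -168*3*(-125) = -42*12*(-125) = -504*(-125) = 63000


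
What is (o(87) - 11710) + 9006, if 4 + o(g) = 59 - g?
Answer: -2736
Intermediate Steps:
o(g) = 55 - g (o(g) = -4 + (59 - g) = 55 - g)
(o(87) - 11710) + 9006 = ((55 - 1*87) - 11710) + 9006 = ((55 - 87) - 11710) + 9006 = (-32 - 11710) + 9006 = -11742 + 9006 = -2736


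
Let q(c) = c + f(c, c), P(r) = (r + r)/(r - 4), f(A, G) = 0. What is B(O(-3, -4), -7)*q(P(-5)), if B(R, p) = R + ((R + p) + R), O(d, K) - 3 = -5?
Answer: -130/9 ≈ -14.444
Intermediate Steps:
O(d, K) = -2 (O(d, K) = 3 - 5 = -2)
B(R, p) = p + 3*R (B(R, p) = R + (p + 2*R) = p + 3*R)
P(r) = 2*r/(-4 + r) (P(r) = (2*r)/(-4 + r) = 2*r/(-4 + r))
q(c) = c (q(c) = c + 0 = c)
B(O(-3, -4), -7)*q(P(-5)) = (-7 + 3*(-2))*(2*(-5)/(-4 - 5)) = (-7 - 6)*(2*(-5)/(-9)) = -26*(-5)*(-1)/9 = -13*10/9 = -130/9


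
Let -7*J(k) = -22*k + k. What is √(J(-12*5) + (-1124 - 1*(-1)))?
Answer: I*√1303 ≈ 36.097*I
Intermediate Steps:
J(k) = 3*k (J(k) = -(-22*k + k)/7 = -(-3)*k = 3*k)
√(J(-12*5) + (-1124 - 1*(-1))) = √(3*(-12*5) + (-1124 - 1*(-1))) = √(3*(-60) + (-1124 + 1)) = √(-180 - 1123) = √(-1303) = I*√1303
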